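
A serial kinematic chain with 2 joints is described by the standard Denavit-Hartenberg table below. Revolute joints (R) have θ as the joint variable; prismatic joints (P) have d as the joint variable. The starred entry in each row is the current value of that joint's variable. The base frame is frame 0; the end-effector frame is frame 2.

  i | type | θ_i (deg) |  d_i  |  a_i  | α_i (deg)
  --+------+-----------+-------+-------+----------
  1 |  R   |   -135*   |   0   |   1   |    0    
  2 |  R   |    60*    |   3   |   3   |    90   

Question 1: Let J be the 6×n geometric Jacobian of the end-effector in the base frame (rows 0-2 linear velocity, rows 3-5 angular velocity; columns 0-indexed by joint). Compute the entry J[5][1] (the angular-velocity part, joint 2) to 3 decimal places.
axis z_1 = (0.0000,0.0000,1.0000); lever o_n−o_1 = (0.7765,-2.8978,3.0000)
cross product → J_v[:, 1] = (2.8978,0.7765,-0.0000)
J_ω[:, 1] = z_1
entry J[5][1] = 1.0000

1.000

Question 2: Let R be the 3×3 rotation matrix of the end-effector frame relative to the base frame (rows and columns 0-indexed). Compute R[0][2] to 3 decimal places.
-0.966

End-effector z-axis (col 2 of R) = (-0.9659,-0.2588,0.0000)
R[0][2] = -0.9659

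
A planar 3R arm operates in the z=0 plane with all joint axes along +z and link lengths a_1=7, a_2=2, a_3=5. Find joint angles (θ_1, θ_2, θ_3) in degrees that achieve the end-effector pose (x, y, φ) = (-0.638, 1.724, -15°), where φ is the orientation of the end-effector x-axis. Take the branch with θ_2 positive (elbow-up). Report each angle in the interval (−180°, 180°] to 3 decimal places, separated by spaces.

wrist centre = target − a_3·(cos φ, sin φ) = (-5.4676, 3.0181)
cos θ_2 = (39.0039−7²−2²)/(2·7·2) = -0.4999; θ_2 = 119.9909° (elbow-up)
β = atan2(3.0181,-5.4676) = 151.1016°; ψ = atan2(1.7322,6.0003) = 16.1028°
θ_1 = β − ψ = 134.9988°
θ_3 = φ − θ_1 − θ_2 = 90.0104° (wrapped to (-180°,180°])

134.999 119.991 90.010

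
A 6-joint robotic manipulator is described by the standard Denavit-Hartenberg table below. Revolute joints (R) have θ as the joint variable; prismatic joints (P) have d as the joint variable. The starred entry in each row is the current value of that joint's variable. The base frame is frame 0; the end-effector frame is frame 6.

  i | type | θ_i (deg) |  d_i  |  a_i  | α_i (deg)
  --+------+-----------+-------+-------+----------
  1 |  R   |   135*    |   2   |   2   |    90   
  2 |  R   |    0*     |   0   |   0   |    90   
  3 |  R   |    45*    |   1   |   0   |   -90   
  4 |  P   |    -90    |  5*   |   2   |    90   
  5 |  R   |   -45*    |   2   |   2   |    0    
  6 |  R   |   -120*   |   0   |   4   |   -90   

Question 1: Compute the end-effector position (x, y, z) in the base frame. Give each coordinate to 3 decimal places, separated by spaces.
1.136 -0.586 1.449

after link 1: o_1 = (-1.4142, 1.4142, 2.0000)
after link 2: o_2 = (-1.4142, 1.4142, 2.0000)
after link 3: o_3 = (-1.4142, 1.4142, 1.0000)
after link 4: o_4 = (3.5858, 1.4142, -1.0000)
after link 5: o_5 = (2.1716, -0.5858, -2.4142)
after link 6: o_6 = (1.1363, -0.5858, 1.4495)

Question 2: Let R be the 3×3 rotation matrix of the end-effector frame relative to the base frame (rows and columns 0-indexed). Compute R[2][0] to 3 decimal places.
0.966

End-effector x-axis (col 0 of R) = (-0.2588,-0.0000,0.9659)
R[2][0] = 0.9659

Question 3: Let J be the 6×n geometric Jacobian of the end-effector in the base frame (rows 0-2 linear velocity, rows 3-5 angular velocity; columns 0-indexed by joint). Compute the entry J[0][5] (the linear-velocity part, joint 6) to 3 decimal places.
axis z_5 = (0.0000,-1.0000,-0.0000); lever o_n−o_5 = (-1.0353,-0.0000,3.8637)
cross product → J_v[:, 5] = (-3.8637,-0.0000,-1.0353)
J_ω[:, 5] = z_5
entry J[0][5] = -3.8637

-3.864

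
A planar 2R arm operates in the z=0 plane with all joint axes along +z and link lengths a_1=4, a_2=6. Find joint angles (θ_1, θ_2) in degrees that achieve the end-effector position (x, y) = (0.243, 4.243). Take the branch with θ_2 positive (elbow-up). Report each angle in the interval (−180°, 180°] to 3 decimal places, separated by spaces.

-6.545 134.995

cos θ_2 = (18.0621−4²−6²)/(2·4·6) = -0.7070; θ_2 = 134.9946° (elbow-up)
β = atan2(4.2430,0.2430) = 86.7222°; ψ = atan2(4.2430,-0.2422) = 93.2675°
θ_1 = β − ψ = -6.5453°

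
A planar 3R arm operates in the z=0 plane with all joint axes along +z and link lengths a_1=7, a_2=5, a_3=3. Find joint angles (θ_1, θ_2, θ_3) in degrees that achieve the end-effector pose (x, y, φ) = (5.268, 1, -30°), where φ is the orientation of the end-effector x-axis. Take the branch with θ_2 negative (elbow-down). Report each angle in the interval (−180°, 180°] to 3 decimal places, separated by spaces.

86.236 -150.000 33.764

wrist centre = target − a_3·(cos φ, sin φ) = (2.6699, 2.5000)
cos θ_2 = (13.3785−7²−5²)/(2·7·5) = -0.8660; θ_2 = -149.9996° (elbow-down)
β = atan2(2.5000,2.6699) = 43.1175°; ψ = atan2(-2.5000,2.6699) = -43.1182°
θ_1 = β − ψ = 86.2357°
θ_3 = φ − θ_1 − θ_2 = 33.7638° (wrapped to (-180°,180°])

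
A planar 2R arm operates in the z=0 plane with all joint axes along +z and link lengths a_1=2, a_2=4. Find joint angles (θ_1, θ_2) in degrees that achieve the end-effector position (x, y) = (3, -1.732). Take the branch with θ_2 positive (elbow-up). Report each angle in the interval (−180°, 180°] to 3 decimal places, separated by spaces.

cos θ_2 = (11.9998−2²−4²)/(2·2·4) = -0.5000; θ_2 = 120.0007° (elbow-up)
β = atan2(-1.7320,3.0000) = -29.9993°; ψ = atan2(3.4641,-0.0000) = 90.0007°
θ_1 = β − ψ = -120.0000°

-120.000 120.001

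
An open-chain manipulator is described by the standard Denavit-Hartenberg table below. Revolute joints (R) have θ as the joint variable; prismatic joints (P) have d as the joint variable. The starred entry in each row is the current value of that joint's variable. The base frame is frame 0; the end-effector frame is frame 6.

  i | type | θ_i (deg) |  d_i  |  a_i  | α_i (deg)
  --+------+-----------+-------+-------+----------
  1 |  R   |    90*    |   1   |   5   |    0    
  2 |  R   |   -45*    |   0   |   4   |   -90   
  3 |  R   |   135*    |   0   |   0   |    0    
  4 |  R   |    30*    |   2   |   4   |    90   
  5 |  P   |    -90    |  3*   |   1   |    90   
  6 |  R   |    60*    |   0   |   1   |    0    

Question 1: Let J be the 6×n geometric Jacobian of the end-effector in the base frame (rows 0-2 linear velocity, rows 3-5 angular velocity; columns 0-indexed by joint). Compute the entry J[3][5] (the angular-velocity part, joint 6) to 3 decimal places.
axis z_5 = (0.6830,0.6830,0.2588); lever o_n−o_5 = (0.5120,-0.1951,-0.8365)
cross product → J_v[:, 5] = (-0.5209,0.7039,-0.4830)
J_ω[:, 5] = z_5
entry J[3][5] = 0.6830

0.683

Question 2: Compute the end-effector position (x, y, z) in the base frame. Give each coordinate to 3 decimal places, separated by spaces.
0.450 6.157 -3.770

after link 1: o_1 = (0.0000, 5.0000, 1.0000)
after link 2: o_2 = (2.8284, 7.8284, 1.0000)
after link 3: o_3 = (2.8284, 7.8284, 1.0000)
after link 4: o_4 = (-1.3178, 6.5106, -0.0353)
after link 5: o_5 = (-0.0617, 6.3525, -2.9331)
after link 6: o_6 = (0.4504, 6.1575, -3.7696)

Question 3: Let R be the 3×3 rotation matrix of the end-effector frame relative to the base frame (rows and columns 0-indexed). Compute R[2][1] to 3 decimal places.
End-effector y-axis (col 1 of R) = (-0.5209,0.7039,-0.4830)
R[2][1] = -0.4830

-0.483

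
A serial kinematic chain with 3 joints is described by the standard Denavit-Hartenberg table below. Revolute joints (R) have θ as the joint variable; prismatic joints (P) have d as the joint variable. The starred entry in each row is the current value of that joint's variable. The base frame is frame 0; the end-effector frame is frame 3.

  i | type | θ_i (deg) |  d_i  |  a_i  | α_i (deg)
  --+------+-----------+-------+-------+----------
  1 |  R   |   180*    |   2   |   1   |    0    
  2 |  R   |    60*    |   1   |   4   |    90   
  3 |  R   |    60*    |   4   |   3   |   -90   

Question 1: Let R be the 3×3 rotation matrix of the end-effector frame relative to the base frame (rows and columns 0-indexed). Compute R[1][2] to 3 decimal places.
End-effector z-axis (col 2 of R) = (0.4330,0.7500,0.5000)
R[1][2] = 0.7500

0.750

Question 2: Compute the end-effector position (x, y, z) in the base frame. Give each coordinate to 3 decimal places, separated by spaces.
-7.214 -2.763 5.598

after link 1: o_1 = (-1.0000, 0.0000, 2.0000)
after link 2: o_2 = (-3.0000, -3.4641, 3.0000)
after link 3: o_3 = (-7.2141, -2.7631, 5.5981)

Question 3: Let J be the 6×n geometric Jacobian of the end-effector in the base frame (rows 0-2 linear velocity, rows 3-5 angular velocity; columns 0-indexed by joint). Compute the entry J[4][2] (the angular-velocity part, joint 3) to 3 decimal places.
0.500

axis z_2 = (-0.8660,0.5000,0.0000); lever o_n−o_2 = (-4.2141,0.7010,2.5981)
cross product → J_v[:, 2] = (1.2990,2.2500,1.5000)
J_ω[:, 2] = z_2
entry J[4][2] = 0.5000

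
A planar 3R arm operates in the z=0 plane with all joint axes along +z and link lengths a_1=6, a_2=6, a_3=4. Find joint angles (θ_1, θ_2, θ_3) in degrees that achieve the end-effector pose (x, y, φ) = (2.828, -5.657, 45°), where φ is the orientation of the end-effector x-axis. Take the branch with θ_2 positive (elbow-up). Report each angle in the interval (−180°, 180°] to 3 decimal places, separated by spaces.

wrist centre = target − a_3·(cos φ, sin φ) = (-0.0004, -8.4854)
cos θ_2 = (72.0025−6²−6²)/(2·6·6) = 0.0000; θ_2 = 89.9980° (elbow-up)
β = atan2(-8.4854,-0.0004) = -90.0029°; ψ = atan2(6.0000,6.0002) = 44.9990°
θ_1 = β − ψ = -135.0019°
θ_3 = φ − θ_1 − θ_2 = 90.0039° (wrapped to (-180°,180°])

-135.002 89.998 90.004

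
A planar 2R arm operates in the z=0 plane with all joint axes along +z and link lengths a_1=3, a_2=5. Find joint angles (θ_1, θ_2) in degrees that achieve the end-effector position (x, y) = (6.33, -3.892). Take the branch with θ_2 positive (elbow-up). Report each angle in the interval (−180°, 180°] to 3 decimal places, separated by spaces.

cos θ_2 = (55.2166−3²−5²)/(2·3·5) = 0.7072; θ_2 = 44.9909° (elbow-up)
β = atan2(-3.8920,6.3300) = -31.5853°; ψ = atan2(3.5350,6.5361) = 28.4062°
θ_1 = β − ψ = -59.9915°

-59.992 44.991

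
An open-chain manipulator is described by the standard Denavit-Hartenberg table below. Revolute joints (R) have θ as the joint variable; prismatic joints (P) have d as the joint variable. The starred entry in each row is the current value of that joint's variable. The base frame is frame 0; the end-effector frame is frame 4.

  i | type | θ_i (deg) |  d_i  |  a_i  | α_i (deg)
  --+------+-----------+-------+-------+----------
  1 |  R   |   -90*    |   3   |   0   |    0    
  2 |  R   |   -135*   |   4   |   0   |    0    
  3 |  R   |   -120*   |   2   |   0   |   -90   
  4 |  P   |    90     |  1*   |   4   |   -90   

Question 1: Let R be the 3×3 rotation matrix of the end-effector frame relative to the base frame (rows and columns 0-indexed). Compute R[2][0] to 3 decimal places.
End-effector x-axis (col 0 of R) = (0.0000,0.0000,-1.0000)
R[2][0] = -1.0000

-1.000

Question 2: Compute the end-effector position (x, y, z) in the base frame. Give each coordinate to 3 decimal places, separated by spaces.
after link 1: o_1 = (0.0000, 0.0000, 3.0000)
after link 2: o_2 = (0.0000, 0.0000, 7.0000)
after link 3: o_3 = (0.0000, 0.0000, 9.0000)
after link 4: o_4 = (-0.2588, 0.9659, 5.0000)

-0.259 0.966 5.000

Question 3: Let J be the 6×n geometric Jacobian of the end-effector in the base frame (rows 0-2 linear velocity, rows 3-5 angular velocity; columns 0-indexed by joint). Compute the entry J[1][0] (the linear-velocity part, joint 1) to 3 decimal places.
-0.259

axis z_0 = ẑ; lever o_n−o_0 = (-0.2588,0.9659,5.0000)
cross product → J_v[:, 0] = (-0.9659,-0.2588,0.0000)
J_ω[:, 0] = z_0
entry J[1][0] = -0.2588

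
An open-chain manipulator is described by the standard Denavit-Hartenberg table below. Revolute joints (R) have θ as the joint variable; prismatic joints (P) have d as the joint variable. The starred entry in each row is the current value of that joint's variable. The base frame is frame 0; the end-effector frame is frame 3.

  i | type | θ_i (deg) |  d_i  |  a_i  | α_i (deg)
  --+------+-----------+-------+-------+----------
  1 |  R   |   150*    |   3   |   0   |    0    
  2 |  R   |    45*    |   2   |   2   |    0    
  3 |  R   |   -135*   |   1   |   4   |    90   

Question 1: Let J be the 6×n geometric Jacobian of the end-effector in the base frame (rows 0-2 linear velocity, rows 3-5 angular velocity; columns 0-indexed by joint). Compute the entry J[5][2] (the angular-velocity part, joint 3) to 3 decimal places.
axis z_2 = (0.0000,0.0000,1.0000); lever o_n−o_2 = (2.0000,3.4641,1.0000)
cross product → J_v[:, 2] = (-3.4641,2.0000,0.0000)
J_ω[:, 2] = z_2
entry J[5][2] = 1.0000

1.000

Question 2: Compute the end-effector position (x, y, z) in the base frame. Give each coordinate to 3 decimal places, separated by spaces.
after link 1: o_1 = (0.0000, 0.0000, 3.0000)
after link 2: o_2 = (-1.9319, -0.5176, 5.0000)
after link 3: o_3 = (0.0681, 2.9465, 6.0000)

0.068 2.946 6.000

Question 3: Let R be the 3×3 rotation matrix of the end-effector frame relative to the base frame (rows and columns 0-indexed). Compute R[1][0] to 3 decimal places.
0.866

End-effector x-axis (col 0 of R) = (0.5000,0.8660,0.0000)
R[1][0] = 0.8660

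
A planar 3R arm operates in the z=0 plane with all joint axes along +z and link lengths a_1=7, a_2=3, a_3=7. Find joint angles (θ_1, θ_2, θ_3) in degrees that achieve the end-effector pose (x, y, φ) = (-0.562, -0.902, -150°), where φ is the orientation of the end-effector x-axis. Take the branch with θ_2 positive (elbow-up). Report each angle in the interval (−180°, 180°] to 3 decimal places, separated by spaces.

wrist centre = target − a_3·(cos φ, sin φ) = (5.5002, 2.5980)
cos θ_2 = (37.0016−7²−3²)/(2·7·3) = -0.5000; θ_2 = 119.9975° (elbow-up)
β = atan2(2.5980,5.5002) = 25.2836°; ψ = atan2(2.5981,5.5001) = 25.2851°
θ_1 = β − ψ = -0.0015°
θ_3 = φ − θ_1 − θ_2 = 90.0039° (wrapped to (-180°,180°])

-0.001 119.998 90.004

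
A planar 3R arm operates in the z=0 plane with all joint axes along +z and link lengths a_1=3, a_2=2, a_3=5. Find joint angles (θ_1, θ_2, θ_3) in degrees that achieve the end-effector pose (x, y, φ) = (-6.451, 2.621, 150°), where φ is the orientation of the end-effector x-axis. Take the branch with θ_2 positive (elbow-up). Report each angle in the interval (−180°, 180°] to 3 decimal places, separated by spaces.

wrist centre = target − a_3·(cos φ, sin φ) = (-2.1209, 0.1210)
cos θ_2 = (4.5127−3²−2²)/(2·3·2) = -0.7073; θ_2 = 135.0133° (elbow-up)
β = atan2(0.1210,-2.1209) = 176.7347°; ψ = atan2(1.4139,1.5855) = 41.7260°
θ_1 = β − ψ = 135.0087°
θ_3 = φ − θ_1 − θ_2 = -120.0220° (wrapped to (-180°,180°])

135.009 135.013 -120.022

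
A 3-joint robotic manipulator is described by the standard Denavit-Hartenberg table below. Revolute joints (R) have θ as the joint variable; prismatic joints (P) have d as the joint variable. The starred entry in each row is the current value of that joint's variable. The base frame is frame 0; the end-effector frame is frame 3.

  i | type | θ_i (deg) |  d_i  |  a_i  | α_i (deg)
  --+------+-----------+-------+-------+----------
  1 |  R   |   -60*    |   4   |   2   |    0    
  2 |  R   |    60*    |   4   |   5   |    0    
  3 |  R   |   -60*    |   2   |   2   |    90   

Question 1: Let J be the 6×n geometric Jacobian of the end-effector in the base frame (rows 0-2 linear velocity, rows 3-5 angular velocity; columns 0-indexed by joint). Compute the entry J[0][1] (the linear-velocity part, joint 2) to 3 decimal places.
1.732

axis z_1 = (0.0000,0.0000,1.0000); lever o_n−o_1 = (6.0000,-1.7321,6.0000)
cross product → J_v[:, 1] = (1.7321,6.0000,-0.0000)
J_ω[:, 1] = z_1
entry J[0][1] = 1.7321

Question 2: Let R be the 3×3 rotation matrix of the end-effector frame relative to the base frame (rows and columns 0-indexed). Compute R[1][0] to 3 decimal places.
End-effector x-axis (col 0 of R) = (0.5000,-0.8660,0.0000)
R[1][0] = -0.8660

-0.866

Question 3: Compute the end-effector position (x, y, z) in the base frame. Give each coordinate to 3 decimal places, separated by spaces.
after link 1: o_1 = (1.0000, -1.7321, 4.0000)
after link 2: o_2 = (6.0000, -1.7321, 8.0000)
after link 3: o_3 = (7.0000, -3.4641, 10.0000)

7.000 -3.464 10.000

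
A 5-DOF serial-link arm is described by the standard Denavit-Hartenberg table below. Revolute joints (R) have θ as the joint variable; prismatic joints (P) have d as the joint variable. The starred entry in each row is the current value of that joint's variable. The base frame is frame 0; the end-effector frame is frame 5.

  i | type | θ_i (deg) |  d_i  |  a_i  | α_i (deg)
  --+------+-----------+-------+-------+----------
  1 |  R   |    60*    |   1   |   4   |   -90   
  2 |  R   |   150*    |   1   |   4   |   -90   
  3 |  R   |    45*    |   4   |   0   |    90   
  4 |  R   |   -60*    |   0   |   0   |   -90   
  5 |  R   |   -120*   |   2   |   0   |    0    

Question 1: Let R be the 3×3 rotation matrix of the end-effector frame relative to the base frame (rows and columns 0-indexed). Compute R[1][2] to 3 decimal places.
-0.982

End-effector z-axis (col 2 of R) = (0.1402,-0.9820,0.1268)
R[1][2] = -0.9820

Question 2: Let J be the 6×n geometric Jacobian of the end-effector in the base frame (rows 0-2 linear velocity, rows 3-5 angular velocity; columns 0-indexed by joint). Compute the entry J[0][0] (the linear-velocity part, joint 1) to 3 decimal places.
2.732

axis z_0 = ẑ; lever o_n−o_0 = (-1.3177,-2.7319,2.7178)
cross product → J_v[:, 0] = (2.7319,-1.3177,0.0000)
J_ω[:, 0] = z_0
entry J[0][0] = 2.7319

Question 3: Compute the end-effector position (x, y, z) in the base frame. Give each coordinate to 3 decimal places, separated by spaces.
after link 1: o_1 = (2.0000, 3.4641, 1.0000)
after link 2: o_2 = (-0.5981, 0.9641, -1.0000)
after link 3: o_3 = (-1.5981, -0.7679, 2.4641)
after link 4: o_4 = (-1.5981, -0.7679, 2.4641)
after link 5: o_5 = (-1.3177, -2.7319, 2.7178)

-1.318 -2.732 2.718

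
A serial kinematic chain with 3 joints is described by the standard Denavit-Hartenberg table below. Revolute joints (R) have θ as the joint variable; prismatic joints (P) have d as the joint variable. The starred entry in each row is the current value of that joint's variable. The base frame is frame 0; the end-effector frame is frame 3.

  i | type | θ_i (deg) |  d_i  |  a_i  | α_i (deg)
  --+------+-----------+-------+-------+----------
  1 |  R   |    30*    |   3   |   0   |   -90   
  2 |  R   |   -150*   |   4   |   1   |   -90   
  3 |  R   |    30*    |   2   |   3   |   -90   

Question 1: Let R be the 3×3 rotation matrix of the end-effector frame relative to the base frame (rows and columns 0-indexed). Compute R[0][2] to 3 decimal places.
0.808

End-effector z-axis (col 2 of R) = (0.8080,-0.5335,-0.2500)
R[0][2] = 0.8080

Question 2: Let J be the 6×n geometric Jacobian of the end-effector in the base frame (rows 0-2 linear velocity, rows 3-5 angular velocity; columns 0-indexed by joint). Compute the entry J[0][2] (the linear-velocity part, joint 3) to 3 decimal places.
2.424

axis z_2 = (0.4330,0.2500,0.8660); lever o_n−o_2 = (-0.3325,-1.9240,3.0311)
cross product → J_v[:, 2] = (2.4240,-1.6005,-0.7500)
J_ω[:, 2] = z_2
entry J[0][2] = 2.4240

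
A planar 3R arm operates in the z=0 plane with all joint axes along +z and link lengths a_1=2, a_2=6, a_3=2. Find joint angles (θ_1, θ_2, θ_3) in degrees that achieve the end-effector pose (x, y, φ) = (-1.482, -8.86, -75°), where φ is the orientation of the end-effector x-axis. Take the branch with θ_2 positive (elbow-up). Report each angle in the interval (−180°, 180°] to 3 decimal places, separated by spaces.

wrist centre = target − a_3·(cos φ, sin φ) = (-1.9996, -6.9281)
cos θ_2 = (51.9978−2²−6²)/(2·2·6) = 0.4999; θ_2 = 60.0061° (elbow-up)
β = atan2(-6.9281,-1.9996) = -106.0995°; ψ = atan2(5.1965,4.9994) = 46.1070°
θ_1 = β − ψ = -152.2065°
θ_3 = φ − θ_1 − θ_2 = 17.2004° (wrapped to (-180°,180°])

-152.207 60.006 17.200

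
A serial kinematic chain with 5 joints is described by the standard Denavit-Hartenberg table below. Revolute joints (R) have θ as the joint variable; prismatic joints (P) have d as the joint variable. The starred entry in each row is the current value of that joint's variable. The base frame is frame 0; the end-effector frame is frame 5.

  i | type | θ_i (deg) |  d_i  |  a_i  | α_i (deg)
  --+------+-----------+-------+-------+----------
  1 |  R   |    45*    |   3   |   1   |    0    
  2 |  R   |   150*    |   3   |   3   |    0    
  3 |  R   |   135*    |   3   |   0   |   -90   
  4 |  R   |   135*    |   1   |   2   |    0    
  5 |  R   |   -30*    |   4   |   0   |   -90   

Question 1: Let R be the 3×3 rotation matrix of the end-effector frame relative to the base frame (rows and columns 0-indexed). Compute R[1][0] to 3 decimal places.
End-effector x-axis (col 0 of R) = (-0.2241,0.1294,-0.9659)
R[1][0] = 0.1294

0.129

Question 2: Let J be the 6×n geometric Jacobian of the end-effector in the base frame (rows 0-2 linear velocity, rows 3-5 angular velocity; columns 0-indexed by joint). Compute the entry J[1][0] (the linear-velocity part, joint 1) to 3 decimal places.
-0.915

axis z_0 = ẑ; lever o_n−o_0 = (-0.9154,4.9679,7.5858)
cross product → J_v[:, 0] = (-4.9679,-0.9154,0.0000)
J_ω[:, 0] = z_0
entry J[1][0] = -0.9154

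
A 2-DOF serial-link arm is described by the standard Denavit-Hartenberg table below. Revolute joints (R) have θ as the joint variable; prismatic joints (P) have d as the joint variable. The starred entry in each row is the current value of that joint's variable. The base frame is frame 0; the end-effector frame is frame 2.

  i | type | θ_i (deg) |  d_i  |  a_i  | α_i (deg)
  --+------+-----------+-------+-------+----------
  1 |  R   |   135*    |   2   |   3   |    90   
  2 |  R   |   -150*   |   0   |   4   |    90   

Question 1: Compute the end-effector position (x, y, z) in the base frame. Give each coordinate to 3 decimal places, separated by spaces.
0.328 -0.328 0.000

after link 1: o_1 = (-2.1213, 2.1213, 2.0000)
after link 2: o_2 = (0.3282, -0.3282, 0.0000)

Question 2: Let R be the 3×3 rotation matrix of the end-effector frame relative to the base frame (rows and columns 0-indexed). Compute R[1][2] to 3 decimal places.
-0.354

End-effector z-axis (col 2 of R) = (0.3536,-0.3536,0.8660)
R[1][2] = -0.3536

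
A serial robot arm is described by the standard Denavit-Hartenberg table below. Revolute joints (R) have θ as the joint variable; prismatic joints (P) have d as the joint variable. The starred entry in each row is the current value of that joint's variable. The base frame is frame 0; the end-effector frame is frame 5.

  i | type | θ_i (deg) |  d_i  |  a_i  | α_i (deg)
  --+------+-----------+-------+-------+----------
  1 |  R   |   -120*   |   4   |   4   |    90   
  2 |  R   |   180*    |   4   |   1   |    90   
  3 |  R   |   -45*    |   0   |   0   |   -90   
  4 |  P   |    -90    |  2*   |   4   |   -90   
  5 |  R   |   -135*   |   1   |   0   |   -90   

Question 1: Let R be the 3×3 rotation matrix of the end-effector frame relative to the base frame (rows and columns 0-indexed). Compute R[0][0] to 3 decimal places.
-0.183

End-effector x-axis (col 0 of R) = (-0.1830,0.6830,-0.7071)
R[0][0] = -0.1830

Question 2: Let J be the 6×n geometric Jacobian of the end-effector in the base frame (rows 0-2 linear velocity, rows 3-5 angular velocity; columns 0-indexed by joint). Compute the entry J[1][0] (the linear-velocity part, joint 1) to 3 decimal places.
-4.516

axis z_0 = ẑ; lever o_n−o_0 = (-4.5158,1.5926,8.0000)
cross product → J_v[:, 0] = (-1.5926,-4.5158,0.0000)
J_ω[:, 0] = z_0
entry J[1][0] = -4.5158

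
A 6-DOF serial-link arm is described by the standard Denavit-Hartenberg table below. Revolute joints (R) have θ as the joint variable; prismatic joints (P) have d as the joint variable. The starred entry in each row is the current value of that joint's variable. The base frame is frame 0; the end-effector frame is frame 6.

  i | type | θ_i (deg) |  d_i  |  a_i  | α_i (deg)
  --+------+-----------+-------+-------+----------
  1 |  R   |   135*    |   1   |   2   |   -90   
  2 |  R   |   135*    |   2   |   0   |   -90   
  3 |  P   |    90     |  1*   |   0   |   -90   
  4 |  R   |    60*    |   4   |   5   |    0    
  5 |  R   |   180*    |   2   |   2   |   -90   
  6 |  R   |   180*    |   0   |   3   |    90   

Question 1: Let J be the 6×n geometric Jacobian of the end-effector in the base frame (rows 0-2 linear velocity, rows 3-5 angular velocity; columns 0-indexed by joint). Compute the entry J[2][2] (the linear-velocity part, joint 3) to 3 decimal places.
prismatic axis z_2 = (0.5000,-0.5000,0.7071)
J_v[:, 2] = z_2; J_ω[:, 2] = (0,0,0)
entry J[2][2] = 0.7071

0.707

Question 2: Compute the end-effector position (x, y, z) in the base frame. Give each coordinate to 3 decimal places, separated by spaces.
after link 1: o_1 = (-1.4142, 1.4142, 1.0000)
after link 2: o_2 = (-2.8284, 0.0000, 1.0000)
after link 3: o_3 = (-2.3284, -0.5000, 1.7071)
after link 4: o_4 = (-4.7257, 5.4328, 1.4737)
after link 5: o_5 = (-5.5668, 4.8597, 4.1126)
after link 6: o_6 = (-5.8052, 7.2194, 2.2755)

-5.805 7.219 2.276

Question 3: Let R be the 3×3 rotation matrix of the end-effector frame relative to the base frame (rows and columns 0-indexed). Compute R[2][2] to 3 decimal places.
-0.707

End-effector z-axis (col 2 of R) = (0.5000,-0.5000,-0.7071)
R[2][2] = -0.7071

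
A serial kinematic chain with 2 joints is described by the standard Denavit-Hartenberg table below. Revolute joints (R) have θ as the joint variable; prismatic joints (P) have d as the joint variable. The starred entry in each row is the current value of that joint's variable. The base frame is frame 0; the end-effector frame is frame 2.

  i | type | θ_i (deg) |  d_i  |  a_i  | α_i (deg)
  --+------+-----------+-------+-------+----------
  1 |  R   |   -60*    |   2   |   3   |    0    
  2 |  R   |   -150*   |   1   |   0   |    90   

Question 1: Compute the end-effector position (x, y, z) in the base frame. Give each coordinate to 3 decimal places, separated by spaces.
after link 1: o_1 = (1.5000, -2.5981, 2.0000)
after link 2: o_2 = (1.5000, -2.5981, 3.0000)

1.500 -2.598 3.000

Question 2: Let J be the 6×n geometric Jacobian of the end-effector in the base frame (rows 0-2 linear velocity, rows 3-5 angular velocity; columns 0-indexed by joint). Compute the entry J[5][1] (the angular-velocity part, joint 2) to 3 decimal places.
1.000

axis z_1 = (0.0000,0.0000,1.0000); lever o_n−o_1 = (0.0000,0.0000,1.0000)
cross product → J_v[:, 1] = (0.0000,0.0000,0.0000)
J_ω[:, 1] = z_1
entry J[5][1] = 1.0000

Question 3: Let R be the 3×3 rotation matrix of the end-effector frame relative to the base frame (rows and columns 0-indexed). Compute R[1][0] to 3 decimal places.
End-effector x-axis (col 0 of R) = (-0.8660,0.5000,0.0000)
R[1][0] = 0.5000

0.500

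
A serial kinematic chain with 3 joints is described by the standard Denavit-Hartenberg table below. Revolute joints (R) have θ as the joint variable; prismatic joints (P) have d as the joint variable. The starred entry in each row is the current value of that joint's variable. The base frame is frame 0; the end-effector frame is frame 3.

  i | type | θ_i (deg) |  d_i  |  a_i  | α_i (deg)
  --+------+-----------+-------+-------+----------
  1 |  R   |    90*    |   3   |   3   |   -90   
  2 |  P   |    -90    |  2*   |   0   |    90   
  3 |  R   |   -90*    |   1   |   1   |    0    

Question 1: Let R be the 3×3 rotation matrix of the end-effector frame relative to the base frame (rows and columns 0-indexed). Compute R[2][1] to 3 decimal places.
1.000

End-effector y-axis (col 1 of R) = (0.0000,0.0000,1.0000)
R[2][1] = 1.0000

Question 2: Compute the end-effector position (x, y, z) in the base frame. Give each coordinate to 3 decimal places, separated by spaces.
-1.000 2.000 3.000

after link 1: o_1 = (0.0000, 3.0000, 3.0000)
after link 2: o_2 = (-2.0000, 3.0000, 3.0000)
after link 3: o_3 = (-1.0000, 2.0000, 3.0000)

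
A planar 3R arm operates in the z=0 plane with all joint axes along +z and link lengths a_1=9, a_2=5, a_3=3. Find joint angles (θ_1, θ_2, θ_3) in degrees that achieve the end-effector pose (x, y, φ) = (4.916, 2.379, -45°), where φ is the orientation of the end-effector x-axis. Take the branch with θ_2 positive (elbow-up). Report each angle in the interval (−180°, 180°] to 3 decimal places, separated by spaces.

wrist centre = target − a_3·(cos φ, sin φ) = (2.7947, 4.5003)
cos θ_2 = (28.0631−9²−5²)/(2·9·5) = -0.8660; θ_2 = 149.9931° (elbow-up)
β = atan2(4.5003,2.7947) = 58.1599°; ψ = atan2(2.5005,4.6702) = 28.1656°
θ_1 = β − ψ = 29.9943°
θ_3 = φ − θ_1 − θ_2 = 135.0126° (wrapped to (-180°,180°])

29.994 149.993 135.013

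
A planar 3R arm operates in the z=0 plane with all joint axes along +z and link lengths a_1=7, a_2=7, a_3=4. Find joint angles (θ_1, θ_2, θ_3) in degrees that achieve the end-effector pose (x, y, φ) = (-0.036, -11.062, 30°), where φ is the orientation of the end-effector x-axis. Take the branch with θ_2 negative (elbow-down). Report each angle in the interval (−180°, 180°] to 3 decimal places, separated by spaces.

-89.998 -30.005 150.003

wrist centre = target − a_3·(cos φ, sin φ) = (-3.5001, -13.0620)
cos θ_2 = (182.8666−7²−7²)/(2·7·7) = 0.8660; θ_2 = -30.0046° (elbow-down)
β = atan2(-13.0620,-3.5001) = -105.0006°; ψ = atan2(-3.5005,13.0619) = -15.0023°
θ_1 = β − ψ = -89.9983°
θ_3 = φ − θ_1 − θ_2 = 150.0029° (wrapped to (-180°,180°])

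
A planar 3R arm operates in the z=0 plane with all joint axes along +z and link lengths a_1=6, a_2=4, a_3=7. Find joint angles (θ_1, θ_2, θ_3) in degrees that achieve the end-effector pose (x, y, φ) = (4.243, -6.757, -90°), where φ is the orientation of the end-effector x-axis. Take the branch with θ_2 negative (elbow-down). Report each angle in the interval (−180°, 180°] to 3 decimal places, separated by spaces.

wrist centre = target − a_3·(cos φ, sin φ) = (4.2430, 0.2430)
cos θ_2 = (18.0621−6²−4²)/(2·6·4) = -0.7070; θ_2 = -134.9946° (elbow-down)
β = atan2(0.2430,4.2430) = 3.2778°; ψ = atan2(-2.8287,3.1718) = -41.7271°
θ_1 = β − ψ = 45.0049°
θ_3 = φ − θ_1 − θ_2 = -0.0103° (wrapped to (-180°,180°])

45.005 -134.995 -0.010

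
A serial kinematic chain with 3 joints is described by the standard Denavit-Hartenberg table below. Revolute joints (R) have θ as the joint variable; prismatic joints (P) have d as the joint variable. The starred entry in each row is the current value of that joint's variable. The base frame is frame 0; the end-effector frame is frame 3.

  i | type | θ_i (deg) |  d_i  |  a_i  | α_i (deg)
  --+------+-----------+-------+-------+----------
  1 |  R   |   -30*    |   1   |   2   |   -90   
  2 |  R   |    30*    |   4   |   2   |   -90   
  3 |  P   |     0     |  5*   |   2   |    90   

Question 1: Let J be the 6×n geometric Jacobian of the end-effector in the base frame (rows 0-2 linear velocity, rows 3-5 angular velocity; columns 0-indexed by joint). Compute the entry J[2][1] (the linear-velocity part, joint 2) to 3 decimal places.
axis z_1 = (0.5000,0.8660,0.0000); lever o_n−o_1 = (2.8349,2.9821,-6.3301)
cross product → J_v[:, 1] = (-5.4821,3.1651,-0.9641)
J_ω[:, 1] = z_1
entry J[2][1] = -0.9641

-0.964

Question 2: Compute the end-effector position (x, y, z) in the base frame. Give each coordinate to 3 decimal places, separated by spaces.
4.567 1.982 -5.330

after link 1: o_1 = (1.7321, -1.0000, 1.0000)
after link 2: o_2 = (5.2321, 1.5981, 0.0000)
after link 3: o_3 = (4.5670, 1.9821, -5.3301)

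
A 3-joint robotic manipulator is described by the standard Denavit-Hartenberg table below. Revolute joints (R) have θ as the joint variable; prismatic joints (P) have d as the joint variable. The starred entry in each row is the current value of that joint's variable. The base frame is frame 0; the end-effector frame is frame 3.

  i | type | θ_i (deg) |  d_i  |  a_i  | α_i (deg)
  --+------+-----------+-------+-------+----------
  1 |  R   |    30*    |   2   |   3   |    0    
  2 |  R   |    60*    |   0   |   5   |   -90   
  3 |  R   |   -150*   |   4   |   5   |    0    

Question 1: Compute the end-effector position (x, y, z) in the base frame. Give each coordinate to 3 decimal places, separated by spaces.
after link 1: o_1 = (2.5981, 1.5000, 2.0000)
after link 2: o_2 = (2.5981, 6.5000, 2.0000)
after link 3: o_3 = (-1.4019, 2.1699, 4.5000)

-1.402 2.170 4.500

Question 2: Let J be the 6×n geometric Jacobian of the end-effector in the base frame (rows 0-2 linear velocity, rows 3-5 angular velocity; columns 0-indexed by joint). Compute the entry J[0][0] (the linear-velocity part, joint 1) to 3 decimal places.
axis z_0 = ẑ; lever o_n−o_0 = (-1.4019,2.1699,4.5000)
cross product → J_v[:, 0] = (-2.1699,-1.4019,0.0000)
J_ω[:, 0] = z_0
entry J[0][0] = -2.1699

-2.170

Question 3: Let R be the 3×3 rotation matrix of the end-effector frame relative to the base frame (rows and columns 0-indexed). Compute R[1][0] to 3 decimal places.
End-effector x-axis (col 0 of R) = (-0.0000,-0.8660,0.5000)
R[1][0] = -0.8660

-0.866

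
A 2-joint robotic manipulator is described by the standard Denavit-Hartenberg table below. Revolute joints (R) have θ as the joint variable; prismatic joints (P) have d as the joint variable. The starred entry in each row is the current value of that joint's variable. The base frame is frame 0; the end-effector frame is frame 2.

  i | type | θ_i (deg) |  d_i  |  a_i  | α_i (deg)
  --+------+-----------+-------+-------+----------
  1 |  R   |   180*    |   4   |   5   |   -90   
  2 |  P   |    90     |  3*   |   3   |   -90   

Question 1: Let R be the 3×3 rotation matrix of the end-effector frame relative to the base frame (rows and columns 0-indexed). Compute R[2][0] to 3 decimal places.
-1.000

End-effector x-axis (col 0 of R) = (-0.0000,-0.0000,-1.0000)
R[2][0] = -1.0000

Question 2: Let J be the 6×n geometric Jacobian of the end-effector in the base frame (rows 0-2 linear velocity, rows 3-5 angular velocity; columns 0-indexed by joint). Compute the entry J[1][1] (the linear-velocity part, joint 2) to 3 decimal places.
-1.000

prismatic axis z_1 = (-0.0000,-1.0000,0.0000)
J_v[:, 1] = z_1; J_ω[:, 1] = (0,0,0)
entry J[1][1] = -1.0000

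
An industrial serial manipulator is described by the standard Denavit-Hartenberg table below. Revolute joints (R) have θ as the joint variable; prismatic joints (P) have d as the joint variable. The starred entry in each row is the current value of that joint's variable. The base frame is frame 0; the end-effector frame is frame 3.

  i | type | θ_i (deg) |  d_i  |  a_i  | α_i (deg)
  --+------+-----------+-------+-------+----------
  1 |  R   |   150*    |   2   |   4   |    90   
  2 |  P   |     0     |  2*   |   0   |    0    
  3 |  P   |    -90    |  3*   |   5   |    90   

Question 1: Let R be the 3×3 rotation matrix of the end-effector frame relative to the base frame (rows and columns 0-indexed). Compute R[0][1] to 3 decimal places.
End-effector y-axis (col 1 of R) = (0.5000,0.8660,0.0000)
R[0][1] = 0.5000

0.500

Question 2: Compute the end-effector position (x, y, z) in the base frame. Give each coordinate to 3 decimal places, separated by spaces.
after link 1: o_1 = (-3.4641, 2.0000, 2.0000)
after link 2: o_2 = (-2.4641, 3.7321, 2.0000)
after link 3: o_3 = (-0.9641, 6.3301, -3.0000)

-0.964 6.330 -3.000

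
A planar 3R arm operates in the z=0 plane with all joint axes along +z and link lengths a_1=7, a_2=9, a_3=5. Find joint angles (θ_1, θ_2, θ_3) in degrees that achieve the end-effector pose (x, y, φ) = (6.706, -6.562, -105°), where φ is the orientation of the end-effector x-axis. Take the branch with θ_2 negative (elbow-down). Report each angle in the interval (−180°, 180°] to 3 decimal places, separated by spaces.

wrist centre = target − a_3·(cos φ, sin φ) = (8.0001, -1.7324)
cos θ_2 = (67.0026−7²−9²)/(2·7·9) = -0.5000; θ_2 = -119.9986° (elbow-down)
β = atan2(-1.7324,8.0001) = -12.2184°; ψ = atan2(-7.7943,2.5002) = -72.2153°
θ_1 = β − ψ = 59.9969°
θ_3 = φ − θ_1 − θ_2 = -44.9983° (wrapped to (-180°,180°])

59.997 -119.999 -44.998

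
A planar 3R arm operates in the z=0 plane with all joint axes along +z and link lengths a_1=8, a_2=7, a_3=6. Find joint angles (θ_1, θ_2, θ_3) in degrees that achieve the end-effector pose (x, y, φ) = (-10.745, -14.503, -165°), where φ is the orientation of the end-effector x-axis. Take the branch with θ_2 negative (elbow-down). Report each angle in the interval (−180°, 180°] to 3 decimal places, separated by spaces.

-90.000 -44.996 -30.004

wrist centre = target − a_3·(cos φ, sin φ) = (-4.9494, -12.9501)
cos θ_2 = (192.2017−8²−7²)/(2·8·7) = 0.7072; θ_2 = -44.9958° (elbow-down)
β = atan2(-12.9501,-4.9494) = -110.9166°; ψ = atan2(-4.9494,12.9501) = -20.9163°
θ_1 = β − ψ = -90.0003°
θ_3 = φ − θ_1 − θ_2 = -30.0039° (wrapped to (-180°,180°])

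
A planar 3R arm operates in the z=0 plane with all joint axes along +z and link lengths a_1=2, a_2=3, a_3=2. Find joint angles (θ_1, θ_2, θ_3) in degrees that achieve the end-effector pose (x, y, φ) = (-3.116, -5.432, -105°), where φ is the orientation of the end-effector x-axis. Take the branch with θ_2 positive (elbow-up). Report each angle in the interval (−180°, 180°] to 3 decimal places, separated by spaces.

-163.167 59.986 -1.819

wrist centre = target − a_3·(cos φ, sin φ) = (-2.5984, -3.5001)
cos θ_2 = (19.0025−2²−3²)/(2·2·3) = 0.5002; θ_2 = 59.9861° (elbow-up)
β = atan2(-3.5001,-2.5984) = -126.5886°; ψ = atan2(2.5977,3.5006) = 36.5780°
θ_1 = β − ψ = -163.1666°
θ_3 = φ − θ_1 − θ_2 = -1.8195° (wrapped to (-180°,180°])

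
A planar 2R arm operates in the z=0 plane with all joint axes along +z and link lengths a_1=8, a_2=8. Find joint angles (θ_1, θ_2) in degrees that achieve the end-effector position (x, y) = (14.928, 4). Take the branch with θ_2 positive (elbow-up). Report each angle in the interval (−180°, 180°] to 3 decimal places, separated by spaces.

-0.003 30.005

cos θ_2 = (238.8452−8²−8²)/(2·8·8) = 0.8660; θ_2 = 30.0054° (elbow-up)
β = atan2(4.0000,14.9280) = 15.0002°; ψ = atan2(4.0007,14.9278) = 15.0027°
θ_1 = β − ψ = -0.0025°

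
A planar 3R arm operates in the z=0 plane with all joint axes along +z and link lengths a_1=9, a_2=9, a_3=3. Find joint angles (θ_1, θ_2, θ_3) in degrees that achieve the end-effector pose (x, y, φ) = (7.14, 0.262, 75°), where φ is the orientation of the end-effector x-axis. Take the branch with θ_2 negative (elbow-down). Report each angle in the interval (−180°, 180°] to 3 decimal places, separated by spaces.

wrist centre = target − a_3·(cos φ, sin φ) = (6.3635, -2.6358)
cos θ_2 = (47.4420−9²−9²)/(2·9·9) = -0.7071; θ_2 = -135.0034° (elbow-down)
β = atan2(-2.6358,6.3635) = -22.4993°; ψ = atan2(-6.3636,2.6357) = -67.5017°
θ_1 = β − ψ = 45.0024°
θ_3 = φ − θ_1 − θ_2 = 165.0010° (wrapped to (-180°,180°])

45.002 -135.003 165.001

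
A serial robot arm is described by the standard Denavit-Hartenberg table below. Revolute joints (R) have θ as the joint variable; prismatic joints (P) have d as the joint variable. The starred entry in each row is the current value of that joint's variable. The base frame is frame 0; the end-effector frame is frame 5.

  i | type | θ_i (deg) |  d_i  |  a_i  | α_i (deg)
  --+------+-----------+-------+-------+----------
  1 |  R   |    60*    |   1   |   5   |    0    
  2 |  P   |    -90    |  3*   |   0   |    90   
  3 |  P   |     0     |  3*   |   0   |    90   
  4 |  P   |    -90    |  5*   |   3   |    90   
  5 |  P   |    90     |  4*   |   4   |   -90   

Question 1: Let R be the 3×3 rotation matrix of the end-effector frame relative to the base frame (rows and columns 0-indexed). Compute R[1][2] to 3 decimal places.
End-effector z-axis (col 2 of R) = (-0.5000,-0.8660,0.0000)
R[1][2] = -0.8660

-0.866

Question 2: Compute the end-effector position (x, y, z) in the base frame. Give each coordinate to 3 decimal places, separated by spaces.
-0.964 6.330 -5.000

after link 1: o_1 = (2.5000, 4.3301, 1.0000)
after link 2: o_2 = (2.5000, 4.3301, 4.0000)
after link 3: o_3 = (1.0000, 1.7321, 4.0000)
after link 4: o_4 = (2.5000, 4.3301, -1.0000)
after link 5: o_5 = (-0.9641, 6.3301, -5.0000)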